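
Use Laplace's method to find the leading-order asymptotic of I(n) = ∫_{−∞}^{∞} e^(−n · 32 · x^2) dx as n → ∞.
I(n) = sqrt(π/(32n))

Here φ(x) = 32 · x^2 has its unique minimum at x* = 0 with φ(x*) = 0 and φ''(x*) = 64. Laplace's method gives
  I(n) ~ e^(−n φ(x*)) · sqrt(2π / (n · φ''(x*))) = sqrt(2π / (64n)) = sqrt(π/(32n)).
This is exact: substituting u = (x − 0)·sqrt(32n) gives I(n) = (1/sqrt(32n)) ∫_{−∞}^{∞} e^(−u^2) du = sqrt(π/(32n)).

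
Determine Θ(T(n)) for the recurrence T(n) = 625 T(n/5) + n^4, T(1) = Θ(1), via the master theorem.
T(n) = Θ(n^4 log n)

log_5 625 = 4, and f(n) = n^4 = Θ(n^(log_5 625)). This is Case 2 of the master theorem: T(n) = Θ(f(n) · log n) = Θ(n^4 log n).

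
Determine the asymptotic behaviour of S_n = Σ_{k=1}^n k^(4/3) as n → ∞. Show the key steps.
S_n ~ (3/7) · n^(7/3)

Integral comparison: Σ_{k=1}^n k^(4/3) = ∫_0^n x^(4/3) dx + O(n^(4/3)). The integral is n^(1 + 4/3) / (1 + 4/3) = n^((4+3)/3) / ((4+3)/3) = (3/7) · n^(7/3).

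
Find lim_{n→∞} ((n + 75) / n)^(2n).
lim = e^150

Rewrite as (1 + 75/n)^(2n). By the standard limit (1 + x/n)^n → e^x, we have (1 + 75/n)^n → e^75, and raising to the 2nd power gives e^150.
More precisely, ln[(1 + 75/n)^(2n)] = 2n · ln(1 + 75/n) = 2n · (75/n + O(1/n^2)) = 150 + O(1/n) → 150.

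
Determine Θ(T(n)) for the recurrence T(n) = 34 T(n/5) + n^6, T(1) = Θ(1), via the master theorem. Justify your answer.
T(n) = Θ(n^6)

log_5 34 ≈ 2.191. f(n) = n^6 dominates n^(log_5 34) since 6 > 2.191, and the regularity condition a·f(n/b) = 34·(n/5)^6 = (34/15625)·n^6 ≤ c·f(n) holds with c = 34/15625 ≈ 0.00218 < 1. So this is Case 3: T(n) = Θ(f(n)) = Θ(n^6).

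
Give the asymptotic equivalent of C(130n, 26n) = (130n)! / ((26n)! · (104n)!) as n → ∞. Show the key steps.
C(130n, 26n) ~ (3125/256)^(26n) · sqrt(5/(8π·26n))

Write N = 26n. Apply Stirling to each factorial:
  (5N)! ~ sqrt(2π·5N) · (5N/e)^(5N),
  N! ~ sqrt(2π N) · (N/e)^N,
  (4N)! ~ sqrt(2π·4N) · (4N/e)^(4N).
The exponential factors combine to (5N)^(5N) / (N^N · (4N)^(4N)) = 5^(5N)/4^(4N) = (5^5/4^4)^N = (3125/256)^N.
The square-root prefactors combine to sqrt(2π·5N) / (sqrt(2π N)·sqrt(2π·4N)) = sqrt(5 / (2π·4·N)) = sqrt(5/(8π·26n)).
Substituting N = 26n: C(130n, 26n) ~ (3125/256)^(26n) · sqrt(5/(8π·26n)).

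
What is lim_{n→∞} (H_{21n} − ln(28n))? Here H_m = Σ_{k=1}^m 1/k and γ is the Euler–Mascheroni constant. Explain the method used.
lim = ln(3/4) + γ

By Euler-Maclaurin, H_m = ln m + γ + O(1/m). So
  H_{21n} − ln(28n) = ln(21n) + γ − ln(28n) + O(1/n)
                       = ln(21/28) + γ + O(1/n).
Hence the limit is ln(21/28) + γ (= ln(3/4)).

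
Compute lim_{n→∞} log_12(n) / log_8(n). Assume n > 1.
lim = ln(8) / ln(12) = log_12(8)

Change of base: log_12(n) = ln n / ln 12 and log_8(n) = ln n / ln 8. The ratio is (ln n / ln 12) · (ln 8 / ln n) = ln 8 / ln 12, a constant independent of n. So the limit is ln 8 / ln 12 = log_12(8).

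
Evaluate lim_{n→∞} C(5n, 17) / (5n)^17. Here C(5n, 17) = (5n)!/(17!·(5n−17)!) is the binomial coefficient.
lim = 1/17! = 1/355687428096000

With N = 5n → ∞: C(N, 17) / N^17 = [N(N−1)…(N−16)] / (17! · N^17) = (1/17!) · 1 · (1 − 1/(5n)) · … · (1 − 16/(5n)). Each factor → 1 as N → ∞, so the limit is 1/17! = 1/355687428096000.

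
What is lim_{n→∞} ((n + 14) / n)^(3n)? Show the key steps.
lim = e^42

Rewrite as (1 + 14/n)^(3n). By the standard limit (1 + x/n)^n → e^x, we have (1 + 14/n)^n → e^14, and raising to the 3rd power gives e^42.
More precisely, ln[(1 + 14/n)^(3n)] = 3n · ln(1 + 14/n) = 3n · (14/n + O(1/n^2)) = 42 + O(1/n) → 42.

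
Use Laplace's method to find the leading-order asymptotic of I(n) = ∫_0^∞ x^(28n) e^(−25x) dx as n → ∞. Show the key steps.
I(n) ~ (sqrt(2π·28n) / 25) · (28n/(25e))^(28n)

Write the integrand as exp(28n ln x − 25x) and set f(x) = 28n ln x − 25x. Then f'(x) = 28n/x − 25 = 0 at x* = 28n/25, and f''(x*) = −28n/x*^2 = −25^2/(28n). Laplace's method (interior maximum) gives
  I(n) ~ e^(f(x*)) · sqrt(2π / |f''(x*)|)
        = exp(28n ln(28n/25) − 28n) · sqrt(2π · 28n / 25^2)
        = (28n/25)^(28n) e^(−28n) · sqrt(2π·28n) / 25
        = (sqrt(2π·28n) / 25) · (28n/(25e))^(28n).
This matches Γ(28n+1)/25^(28n+1) with Stirling applied to Γ.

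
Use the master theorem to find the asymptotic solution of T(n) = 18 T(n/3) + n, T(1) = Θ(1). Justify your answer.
T(n) = Θ(n^(log_3 18))

Master theorem: compare f(n) = n to n^(log_3 18) where log_3 18 ≈ 2.631. Since 1 < log_3 18, we have f(n) = O(n^(log_3 18 − ε)) for some ε > 0 — Case 1. Hence T(n) = Θ(n^(log_3 18)).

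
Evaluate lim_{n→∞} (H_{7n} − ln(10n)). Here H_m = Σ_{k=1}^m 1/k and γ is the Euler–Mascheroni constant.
lim = ln(7/10) + γ

By Euler-Maclaurin, H_m = ln m + γ + O(1/m). So
  H_{7n} − ln(10n) = ln(7n) + γ − ln(10n) + O(1/n)
                       = ln(7/10) + γ + O(1/n).
Hence the limit is ln(7/10) + γ.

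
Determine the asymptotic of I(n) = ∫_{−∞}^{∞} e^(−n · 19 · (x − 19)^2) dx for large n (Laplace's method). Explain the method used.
I(n) = sqrt(π/(19n))

Here φ(x) = 19 · (x − 19)^2 has its unique minimum at x* = 19 with φ(x*) = 0 and φ''(x*) = 38. Laplace's method gives
  I(n) ~ e^(−n φ(x*)) · sqrt(2π / (n · φ''(x*))) = sqrt(2π / (38n)) = sqrt(π/(19n)).
This is exact: substituting u = (x − 19)·sqrt(19n) gives I(n) = (1/sqrt(19n)) ∫_{−∞}^{∞} e^(−u^2) du = sqrt(π/(19n)).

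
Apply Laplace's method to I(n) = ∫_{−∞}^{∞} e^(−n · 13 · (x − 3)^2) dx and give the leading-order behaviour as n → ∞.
I(n) = sqrt(π/(13n))

Here φ(x) = 13 · (x − 3)^2 has its unique minimum at x* = 3 with φ(x*) = 0 and φ''(x*) = 26. Laplace's method gives
  I(n) ~ e^(−n φ(x*)) · sqrt(2π / (n · φ''(x*))) = sqrt(2π / (26n)) = sqrt(π/(13n)).
This is exact: substituting u = (x − 3)·sqrt(13n) gives I(n) = (1/sqrt(13n)) ∫_{−∞}^{∞} e^(−u^2) du = sqrt(π/(13n)).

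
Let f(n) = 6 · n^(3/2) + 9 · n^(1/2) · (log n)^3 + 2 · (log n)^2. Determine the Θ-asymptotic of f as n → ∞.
f(n) ∈ Θ(n^(3/2))

Compare the terms by growth order. For large n, n^a · (log n)^b dominates n^a' · (log n)^b' iff a > a', or (a = a' and b > b'). Ranking the 3 terms shows the dominant one is 6 · n^(3/2). Hence f(n) ∈ Θ(n^(3/2)).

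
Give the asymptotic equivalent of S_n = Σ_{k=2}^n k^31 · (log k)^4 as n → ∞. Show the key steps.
S_n ~ n^32 · (log n)^4 / 32

By integral comparison, S_n = ∫_1^n x^31 · (log x)^4 dx + O(n^31 · (log n)^4). For the integral, the leading term of ∫_1^n x^31 (log x)^4 dx is n^32/32 · (log n)^4 (by repeated integration by parts; each step lowers the log-exponent and produces a relatively O(1/log n) correction). Hence S_n ~ n^32 · (log n)^4 / 32.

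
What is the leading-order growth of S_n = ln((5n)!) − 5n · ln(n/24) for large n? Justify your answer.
S_n ~ 5n · (ln 120 − 1) + O(ln n)

Stirling: ln((5n)!) = 5n ln(5n) − 5n + O(ln n).
  S_n = 5n ln(5n) − 5n − 5n ln(n/24) + O(ln n)
      = 5n ln(5n) − 5n ln n + 5n ln 24 − 5n + O(ln n)
      = 5n ln 5 + 5n ln 24 − 5n + O(ln n)
      = 5n (ln 120 − 1) + O(ln n).
Numerically ln(120) − 1 ≈ 3.7875.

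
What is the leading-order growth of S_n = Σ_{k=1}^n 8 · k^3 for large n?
S_n ~ 2 · n^4

By integral comparison (Euler-Maclaurin), Σ_{k=1}^n 8 · k^3 = 8 · ∫_0^n x^3 dx + O(n^3) = 8 · n^4/4 = 2 · n^4 + O(n^3). (Equivalently, Faulhaber's formula gives the same leading term.)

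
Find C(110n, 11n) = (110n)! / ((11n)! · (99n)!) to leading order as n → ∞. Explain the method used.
C(110n, 11n) ~ (10000000000/387420489)^(11n) · sqrt(5/(9π·11n))

Write N = 11n. Apply Stirling to each factorial:
  (10N)! ~ sqrt(2π·10N) · (10N/e)^(10N),
  N! ~ sqrt(2π N) · (N/e)^N,
  (9N)! ~ sqrt(2π·9N) · (9N/e)^(9N).
The exponential factors combine to (10N)^(10N) / (N^N · (9N)^(9N)) = 10^(10N)/9^(9N) = (10^10/9^9)^N = (10000000000/387420489)^N.
The square-root prefactors combine to sqrt(2π·10N) / (sqrt(2π N)·sqrt(2π·9N)) = sqrt(10 / (2π·9·N)) = sqrt(5/(9π·11n)).
Substituting N = 11n: C(110n, 11n) ~ (10000000000/387420489)^(11n) · sqrt(5/(9π·11n)).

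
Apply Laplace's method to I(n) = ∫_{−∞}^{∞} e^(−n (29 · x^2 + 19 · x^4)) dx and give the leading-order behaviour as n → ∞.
I(n) ~ sqrt(π/(29n))

φ(x) = 29 · x^2 + 19 · x^4 has its unique global minimum at x* = 0 (since φ'(x) = 58x + 76x^3 = 0 only at x = 0 for real x with both coefficients positive, and φ → ∞ as |x| → ∞). At x* = 0, φ(0) = 0 and φ''(0) = 58. Laplace's method then gives
  I(n) ~ sqrt(2π / (n · φ''(0))) · e^(−n φ(0)) = sqrt(2π / (58n)) = sqrt(π/(29n)).
The 19 · x^4 term contributes only at subleading order (an O(1/n) relative correction).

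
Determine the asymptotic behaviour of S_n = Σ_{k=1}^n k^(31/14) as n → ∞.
S_n ~ (14/45) · n^(45/14)

Integral comparison: Σ_{k=1}^n k^(31/14) = ∫_0^n x^(31/14) dx + O(n^(31/14)). The integral is n^(1 + 31/14) / (1 + 31/14) = n^((31+14)/14) / ((31+14)/14) = (14/45) · n^(45/14).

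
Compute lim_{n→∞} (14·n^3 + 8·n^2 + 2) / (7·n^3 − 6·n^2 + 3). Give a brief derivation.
lim = 14/7 = 2

For large n the leading n^3 terms dominate both numerator and denominator. Dividing top and bottom by n^3, every other term tends to 0, leaving 14/7 = 2.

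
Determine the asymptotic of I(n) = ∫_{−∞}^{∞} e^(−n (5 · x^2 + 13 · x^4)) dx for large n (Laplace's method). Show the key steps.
I(n) ~ sqrt(π/(5n))

φ(x) = 5 · x^2 + 13 · x^4 has its unique global minimum at x* = 0 (since φ'(x) = 10x + 52x^3 = 0 only at x = 0 for real x with both coefficients positive, and φ → ∞ as |x| → ∞). At x* = 0, φ(0) = 0 and φ''(0) = 10. Laplace's method then gives
  I(n) ~ sqrt(2π / (n · φ''(0))) · e^(−n φ(0)) = sqrt(2π / (10n)) = sqrt(π/(5n)).
The 13 · x^4 term contributes only at subleading order (an O(1/n) relative correction).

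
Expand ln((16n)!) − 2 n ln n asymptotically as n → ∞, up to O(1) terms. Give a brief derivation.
ln((16n)!) − 2 n ln n = 14 n ln n + 16(ln 16 − 1) n + (1/2) ln(2π·16n) + O(1/n)

Stirling: ln((16n)!) = 16n ln(16n) − 16n + (1/2) ln(2π·16n) + O(1/n).
Expand 16n ln(16n) = 16n (ln n + ln 16) = 16n ln n + 16n ln 16.
Subtract 2n ln n: leading term is (16 − 2) n ln n = 14 n ln n. The next term is 16n ln 16 − 16n = 16(ln 16 − 1) n. Then the (1/2) ln(2π·16n) correction.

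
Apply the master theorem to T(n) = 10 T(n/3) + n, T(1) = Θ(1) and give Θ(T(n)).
T(n) = Θ(n^(log_3 10))

Master theorem: compare f(n) = n to n^(log_3 10) where log_3 10 ≈ 2.096. Since 1 < log_3 10, we have f(n) = O(n^(log_3 10 − ε)) for some ε > 0 — Case 1. Hence T(n) = Θ(n^(log_3 10)).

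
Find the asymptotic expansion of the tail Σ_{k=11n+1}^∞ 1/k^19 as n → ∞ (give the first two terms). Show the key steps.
Σ_{k>11n} 1/k^19 = 1/(18 · (11n)^18) − 1/(2 · (11n)^19) + O(1/(11n)^20)

Compare to the integral: ∫_{11n}^∞ x^(−19) dx = [−x^(−18)/18]_{11n}^∞ = 1/((19−1)·(11n)^18). The Euler-Maclaurin correction adds −f(11n)/2 = −1/(2·(11n)^19). Euler-Maclaurin then gives
  Σ_{k>11n} 1/k^19 = ∫_{11n}^∞ dx/x^19 − 1/(2·(11n)^19) + O(1/(11n)^20).
(Equivalently this is ζ(19) − Σ_{k≤11n} 1/k^19.)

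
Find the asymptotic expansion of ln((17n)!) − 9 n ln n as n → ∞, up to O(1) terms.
ln((17n)!) − 9 n ln n = 8 n ln n + 17(ln 17 − 1) n + (1/2) ln(2π·17n) + O(1/n)

Stirling: ln((17n)!) = 17n ln(17n) − 17n + (1/2) ln(2π·17n) + O(1/n).
Expand 17n ln(17n) = 17n (ln n + ln 17) = 17n ln n + 17n ln 17.
Subtract 9n ln n: leading term is (17 − 9) n ln n = 8 n ln n. The next term is 17n ln 17 − 17n = 17(ln 17 − 1) n. Then the (1/2) ln(2π·17n) correction.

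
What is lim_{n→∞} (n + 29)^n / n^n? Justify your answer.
lim = e^29

Rewrite as (1 + 29/n)^(n). By the standard limit (1 + x/n)^n → e^x, we have (1 + 29/n)^n → e^29, and raising to the 1st power gives e^29.
More precisely, ln[(1 + 29/n)^(n)] = n · ln(1 + 29/n) = n · (29/n + O(1/n^2)) = 29 + O(1/n) → 29.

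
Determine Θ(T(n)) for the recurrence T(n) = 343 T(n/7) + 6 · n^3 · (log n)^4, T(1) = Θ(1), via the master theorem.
T(n) = Θ(n^3 · (log n)^5)

Here log_7 343 = 3 and f(n) = 6 · n^3 · (log n)^4 = Θ(n^(log_7 343) · (log n)^4). This is the extended Case 2 of the master theorem (f matches the critical exponent up to log factors), giving T(n) = Θ(n^(log_7 343) · (log n)^(4+1)) = Θ(n^3 · (log n)^5).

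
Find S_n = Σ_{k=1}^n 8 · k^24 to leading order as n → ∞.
S_n ~ 8 · n^25 / 25

By integral comparison (Euler-Maclaurin), Σ_{k=1}^n 8 · k^24 = 8 · ∫_0^n x^24 dx + O(n^24) = 8 · n^25/25 + O(n^24). (Equivalently, Faulhaber's formula gives the same leading term.)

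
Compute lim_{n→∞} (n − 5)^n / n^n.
lim = e^(−5)

Rewrite as (1 − 5/n)^(n). By the standard limit (1 + x/n)^n → e^x, we have (1 − 5/n)^n → e^(−5), and raising to the 1st power gives e^(−5).
More precisely, ln[(1 − 5/n)^(n)] = n · ln(1 − 5/n) = n · (-5/n + O(1/n^2)) = -5 + O(1/n) → -5.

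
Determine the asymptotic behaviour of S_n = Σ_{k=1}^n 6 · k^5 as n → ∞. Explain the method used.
S_n ~ n^6

By integral comparison (Euler-Maclaurin), Σ_{k=1}^n 6 · k^5 = 6 · ∫_0^n x^5 dx + O(n^5) = 6 · n^6/6 = n^6 + O(n^5). (Equivalently, Faulhaber's formula gives the same leading term.)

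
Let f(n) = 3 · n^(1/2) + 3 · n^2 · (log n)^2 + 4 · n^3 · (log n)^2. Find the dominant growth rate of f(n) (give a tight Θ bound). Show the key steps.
f(n) ∈ Θ(n^3 · (log n)^2)

Compare the terms by growth order. For large n, n^a · (log n)^b dominates n^a' · (log n)^b' iff a > a', or (a = a' and b > b'). Ranking the 3 terms shows the dominant one is 4 · n^3 · (log n)^2. Hence f(n) ∈ Θ(n^3 · (log n)^2).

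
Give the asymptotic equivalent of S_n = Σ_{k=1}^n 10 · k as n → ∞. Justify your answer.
S_n ~ 5 · n^2

By integral comparison (Euler-Maclaurin), Σ_{k=1}^n 10 · k = 10 · ∫_0^n x^1 dx + O(n) = 10 · n^2/2 = 5 · n^2 + O(n). (Equivalently, Faulhaber's formula gives the same leading term.)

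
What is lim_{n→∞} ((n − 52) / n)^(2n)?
lim = e^(−104)

Rewrite as (1 − 52/n)^(2n). By the standard limit (1 + x/n)^n → e^x, we have (1 − 52/n)^n → e^(−52), and raising to the 2nd power gives e^(−104).
More precisely, ln[(1 − 52/n)^(2n)] = 2n · ln(1 − 52/n) = 2n · (-52/n + O(1/n^2)) = -104 + O(1/n) → -104.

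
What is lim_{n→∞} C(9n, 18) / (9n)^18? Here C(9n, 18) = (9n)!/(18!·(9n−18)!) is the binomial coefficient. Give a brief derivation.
lim = 1/18! = 1/6402373705728000

With N = 9n → ∞: C(N, 18) / N^18 = [N(N−1)…(N−17)] / (18! · N^18) = (1/18!) · 1 · (1 − 1/(9n)) · … · (1 − 17/(9n)). Each factor → 1 as N → ∞, so the limit is 1/18! = 1/6402373705728000.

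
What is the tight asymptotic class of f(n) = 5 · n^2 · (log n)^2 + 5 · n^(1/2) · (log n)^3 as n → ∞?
f(n) ∈ Θ(n^2 · (log n)^2)

Compare the terms by growth order. For large n, n^a · (log n)^b dominates n^a' · (log n)^b' iff a > a', or (a = a' and b > b'). Ranking the 2 terms shows the dominant one is 5 · n^2 · (log n)^2. Hence f(n) ∈ Θ(n^2 · (log n)^2).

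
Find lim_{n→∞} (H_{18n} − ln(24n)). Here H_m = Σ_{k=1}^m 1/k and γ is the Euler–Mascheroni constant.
lim = ln(3/4) + γ

By Euler-Maclaurin, H_m = ln m + γ + O(1/m). So
  H_{18n} − ln(24n) = ln(18n) + γ − ln(24n) + O(1/n)
                       = ln(18/24) + γ + O(1/n).
Hence the limit is ln(18/24) + γ (= ln(3/4)).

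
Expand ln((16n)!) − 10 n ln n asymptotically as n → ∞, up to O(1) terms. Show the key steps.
ln((16n)!) − 10 n ln n = 6 n ln n + 16(ln 16 − 1) n + (1/2) ln(2π·16n) + O(1/n)

Stirling: ln((16n)!) = 16n ln(16n) − 16n + (1/2) ln(2π·16n) + O(1/n).
Expand 16n ln(16n) = 16n (ln n + ln 16) = 16n ln n + 16n ln 16.
Subtract 10n ln n: leading term is (16 − 10) n ln n = 6 n ln n. The next term is 16n ln 16 − 16n = 16(ln 16 − 1) n. Then the (1/2) ln(2π·16n) correction.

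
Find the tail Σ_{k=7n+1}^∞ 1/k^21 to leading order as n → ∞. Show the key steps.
Σ_{k>7n} 1/k^21 ~ 1/(20 · (7n)^20)

Compare to the integral: ∫_{7n}^∞ x^(−21) dx = [−x^(−20)/20]_{7n}^∞ = 1/((21−1)·(7n)^20). Euler-Maclaurin then gives
  Σ_{k>7n} 1/k^21 = ∫_{7n}^∞ dx/x^21 − 1/(2·(7n)^21) + O(1/(7n)^22).
(Equivalently this is ζ(21) − Σ_{k≤7n} 1/k^21.)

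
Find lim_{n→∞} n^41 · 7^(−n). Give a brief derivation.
lim = 0

Exponentials with base > 1 dominate every fixed polynomial: for any fixed c, n^c / 7^n → 0 as n → ∞ (e.g. by the ratio test, or by writing 7^n = e^(n ln 7) and noting e^(n ln 7) / n^c → ∞). Hence n^41 · 7^(−n) = n^41 / 7^n → 0.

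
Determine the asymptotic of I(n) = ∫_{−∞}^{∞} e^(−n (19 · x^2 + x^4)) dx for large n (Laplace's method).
I(n) ~ sqrt(π/(19n))

φ(x) = 19 · x^2 + x^4 has its unique global minimum at x* = 0 (since φ'(x) = 38x + 4x^3 = 0 only at x = 0 for real x with both coefficients positive, and φ → ∞ as |x| → ∞). At x* = 0, φ(0) = 0 and φ''(0) = 38. Laplace's method then gives
  I(n) ~ sqrt(2π / (n · φ''(0))) · e^(−n φ(0)) = sqrt(2π / (38n)) = sqrt(π/(19n)).
The x^4 term contributes only at subleading order (an O(1/n) relative correction).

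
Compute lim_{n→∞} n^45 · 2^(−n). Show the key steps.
lim = 0

Exponentials with base > 1 dominate every fixed polynomial: for any fixed c, n^c / 2^n → 0 as n → ∞ (e.g. by the ratio test, or by writing 2^n = e^(n ln 2) and noting e^(n ln 2) / n^c → ∞). Hence n^45 · 2^(−n) = n^45 / 2^n → 0.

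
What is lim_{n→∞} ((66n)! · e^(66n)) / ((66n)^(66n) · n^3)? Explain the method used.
lim = 0

Stirling: (66n)! ~ sqrt(2π·66n) · (66n/e)^(66n). Hence
  (66n)! · e^(66n) / (66n)^(66n) ~ sqrt(2π·66n).
Dividing by n^3: sqrt(2π·66n) / n^3 = sqrt(2π·66) · n^((1−6)/2), so the expression behaves like sqrt(2π·66) · n^((1−6)/2) → 0.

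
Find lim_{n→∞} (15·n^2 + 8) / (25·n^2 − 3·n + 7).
lim = 15/25 = 3/5

For large n the leading n^2 terms dominate both numerator and denominator. Dividing top and bottom by n^2, every other term tends to 0, leaving 15/25 = 3/5.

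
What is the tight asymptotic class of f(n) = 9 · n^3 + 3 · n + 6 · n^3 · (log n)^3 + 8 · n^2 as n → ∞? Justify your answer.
f(n) ∈ Θ(n^3 · (log n)^3)

Compare the terms by growth order. For large n, n^a · (log n)^b dominates n^a' · (log n)^b' iff a > a', or (a = a' and b > b'). Ranking the 4 terms shows the dominant one is 6 · n^3 · (log n)^3. Hence f(n) ∈ Θ(n^3 · (log n)^3).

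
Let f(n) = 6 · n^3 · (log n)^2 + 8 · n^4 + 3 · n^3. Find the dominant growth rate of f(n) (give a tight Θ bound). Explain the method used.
f(n) ∈ Θ(n^4)

Compare the terms by growth order. For large n, n^a · (log n)^b dominates n^a' · (log n)^b' iff a > a', or (a = a' and b > b'). Ranking the 3 terms shows the dominant one is 8 · n^4. Hence f(n) ∈ Θ(n^4).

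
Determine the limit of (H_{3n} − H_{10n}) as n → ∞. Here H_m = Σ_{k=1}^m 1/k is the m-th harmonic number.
lim = ln(3/10)

Euler-Maclaurin gives H_m = ln m + γ + 1/(2m) + O(1/m^2). The γ and O(1/m) terms cancel in the difference:
  H_{3n} − H_{10n} = ln(3n) − ln(10n) + O(1/n) = ln(3/10) + O(1/n).
Hence the limit is ln(3/10).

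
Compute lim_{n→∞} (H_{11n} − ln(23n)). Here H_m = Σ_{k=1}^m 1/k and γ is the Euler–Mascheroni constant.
lim = ln(11/23) + γ

By Euler-Maclaurin, H_m = ln m + γ + O(1/m). So
  H_{11n} − ln(23n) = ln(11n) + γ − ln(23n) + O(1/n)
                       = ln(11/23) + γ + O(1/n).
Hence the limit is ln(11/23) + γ.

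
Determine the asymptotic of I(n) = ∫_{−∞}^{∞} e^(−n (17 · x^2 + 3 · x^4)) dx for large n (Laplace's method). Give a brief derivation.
I(n) ~ sqrt(π/(17n))

φ(x) = 17 · x^2 + 3 · x^4 has its unique global minimum at x* = 0 (since φ'(x) = 34x + 12x^3 = 0 only at x = 0 for real x with both coefficients positive, and φ → ∞ as |x| → ∞). At x* = 0, φ(0) = 0 and φ''(0) = 34. Laplace's method then gives
  I(n) ~ sqrt(2π / (n · φ''(0))) · e^(−n φ(0)) = sqrt(2π / (34n)) = sqrt(π/(17n)).
The 3 · x^4 term contributes only at subleading order (an O(1/n) relative correction).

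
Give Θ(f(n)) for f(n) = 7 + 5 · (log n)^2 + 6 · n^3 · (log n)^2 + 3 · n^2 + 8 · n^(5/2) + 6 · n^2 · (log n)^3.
f(n) ∈ Θ(n^3 · (log n)^2)

Compare the terms by growth order. For large n, n^a · (log n)^b dominates n^a' · (log n)^b' iff a > a', or (a = a' and b > b'). Ranking the 6 terms shows the dominant one is 6 · n^3 · (log n)^2. Hence f(n) ∈ Θ(n^3 · (log n)^2).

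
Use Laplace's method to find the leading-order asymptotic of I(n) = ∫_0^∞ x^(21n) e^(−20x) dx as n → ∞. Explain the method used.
I(n) ~ (sqrt(2π·21n) / 20) · (21n/(20e))^(21n)

Write the integrand as exp(21n ln x − 20x) and set f(x) = 21n ln x − 20x. Then f'(x) = 21n/x − 20 = 0 at x* = 21n/20, and f''(x*) = −21n/x*^2 = −20^2/(21n). Laplace's method (interior maximum) gives
  I(n) ~ e^(f(x*)) · sqrt(2π / |f''(x*)|)
        = exp(21n ln(21n/20) − 21n) · sqrt(2π · 21n / 20^2)
        = (21n/20)^(21n) e^(−21n) · sqrt(2π·21n) / 20
        = (sqrt(2π·21n) / 20) · (21n/(20e))^(21n).
This matches Γ(21n+1)/20^(21n+1) with Stirling applied to Γ.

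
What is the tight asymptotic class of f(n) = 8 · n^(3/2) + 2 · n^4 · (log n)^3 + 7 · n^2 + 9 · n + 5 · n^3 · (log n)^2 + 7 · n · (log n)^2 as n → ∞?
f(n) ∈ Θ(n^4 · (log n)^3)

Compare the terms by growth order. For large n, n^a · (log n)^b dominates n^a' · (log n)^b' iff a > a', or (a = a' and b > b'). Ranking the 6 terms shows the dominant one is 2 · n^4 · (log n)^3. Hence f(n) ∈ Θ(n^4 · (log n)^3).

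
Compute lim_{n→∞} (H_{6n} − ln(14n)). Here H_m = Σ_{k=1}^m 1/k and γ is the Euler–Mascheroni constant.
lim = ln(3/7) + γ

By Euler-Maclaurin, H_m = ln m + γ + O(1/m). So
  H_{6n} − ln(14n) = ln(6n) + γ − ln(14n) + O(1/n)
                       = ln(6/14) + γ + O(1/n).
Hence the limit is ln(6/14) + γ (= ln(3/7)).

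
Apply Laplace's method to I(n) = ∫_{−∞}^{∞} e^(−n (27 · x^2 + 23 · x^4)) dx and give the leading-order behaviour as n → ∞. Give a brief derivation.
I(n) ~ sqrt(π/(27n))

φ(x) = 27 · x^2 + 23 · x^4 has its unique global minimum at x* = 0 (since φ'(x) = 54x + 92x^3 = 0 only at x = 0 for real x with both coefficients positive, and φ → ∞ as |x| → ∞). At x* = 0, φ(0) = 0 and φ''(0) = 54. Laplace's method then gives
  I(n) ~ sqrt(2π / (n · φ''(0))) · e^(−n φ(0)) = sqrt(2π / (54n)) = sqrt(π/(27n)).
The 23 · x^4 term contributes only at subleading order (an O(1/n) relative correction).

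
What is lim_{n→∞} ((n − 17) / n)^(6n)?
lim = e^(−102)

Rewrite as (1 − 17/n)^(6n). By the standard limit (1 + x/n)^n → e^x, we have (1 − 17/n)^n → e^(−17), and raising to the 6th power gives e^(−102).
More precisely, ln[(1 − 17/n)^(6n)] = 6n · ln(1 − 17/n) = 6n · (-17/n + O(1/n^2)) = -102 + O(1/n) → -102.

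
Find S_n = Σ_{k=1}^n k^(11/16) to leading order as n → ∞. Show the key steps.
S_n ~ (16/27) · n^(27/16)

Integral comparison: Σ_{k=1}^n k^(11/16) = ∫_0^n x^(11/16) dx + O(n^(11/16)). The integral is n^(1 + 11/16) / (1 + 11/16) = n^((11+16)/16) / ((11+16)/16) = (16/27) · n^(27/16).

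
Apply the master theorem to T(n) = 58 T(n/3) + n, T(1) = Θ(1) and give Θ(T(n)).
T(n) = Θ(n^(log_3 58))

Master theorem: compare f(n) = n to n^(log_3 58) where log_3 58 ≈ 3.696. Since 1 < log_3 58, we have f(n) = O(n^(log_3 58 − ε)) for some ε > 0 — Case 1. Hence T(n) = Θ(n^(log_3 58)).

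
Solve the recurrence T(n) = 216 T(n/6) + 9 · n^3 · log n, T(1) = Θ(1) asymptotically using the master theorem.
T(n) = Θ(n^3 · (log n)^2)

Here log_6 216 = 3 and f(n) = 9 · n^3 · log n = Θ(n^(log_6 216) · (log n)^1). This is the extended Case 2 of the master theorem (f matches the critical exponent up to log factors), giving T(n) = Θ(n^(log_6 216) · (log n)^(1+1)) = Θ(n^3 · (log n)^2).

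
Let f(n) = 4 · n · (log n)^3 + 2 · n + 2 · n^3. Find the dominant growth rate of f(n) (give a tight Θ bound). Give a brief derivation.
f(n) ∈ Θ(n^3)

Compare the terms by growth order. For large n, n^a · (log n)^b dominates n^a' · (log n)^b' iff a > a', or (a = a' and b > b'). Ranking the 3 terms shows the dominant one is 2 · n^3. Hence f(n) ∈ Θ(n^3).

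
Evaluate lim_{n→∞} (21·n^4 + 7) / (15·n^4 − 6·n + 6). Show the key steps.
lim = 21/15 = 7/5

For large n the leading n^4 terms dominate both numerator and denominator. Dividing top and bottom by n^4, every other term tends to 0, leaving 21/15 = 7/5.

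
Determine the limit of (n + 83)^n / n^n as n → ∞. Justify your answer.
lim = e^83

Rewrite as (1 + 83/n)^(n). By the standard limit (1 + x/n)^n → e^x, we have (1 + 83/n)^n → e^83, and raising to the 1st power gives e^83.
More precisely, ln[(1 + 83/n)^(n)] = n · ln(1 + 83/n) = n · (83/n + O(1/n^2)) = 83 + O(1/n) → 83.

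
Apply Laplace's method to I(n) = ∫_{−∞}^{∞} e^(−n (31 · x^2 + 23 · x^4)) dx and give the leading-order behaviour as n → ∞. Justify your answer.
I(n) ~ sqrt(π/(31n))

φ(x) = 31 · x^2 + 23 · x^4 has its unique global minimum at x* = 0 (since φ'(x) = 62x + 92x^3 = 0 only at x = 0 for real x with both coefficients positive, and φ → ∞ as |x| → ∞). At x* = 0, φ(0) = 0 and φ''(0) = 62. Laplace's method then gives
  I(n) ~ sqrt(2π / (n · φ''(0))) · e^(−n φ(0)) = sqrt(2π / (62n)) = sqrt(π/(31n)).
The 23 · x^4 term contributes only at subleading order (an O(1/n) relative correction).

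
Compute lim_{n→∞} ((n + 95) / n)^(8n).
lim = e^760

Rewrite as (1 + 95/n)^(8n). By the standard limit (1 + x/n)^n → e^x, we have (1 + 95/n)^n → e^95, and raising to the 8th power gives e^760.
More precisely, ln[(1 + 95/n)^(8n)] = 8n · ln(1 + 95/n) = 8n · (95/n + O(1/n^2)) = 760 + O(1/n) → 760.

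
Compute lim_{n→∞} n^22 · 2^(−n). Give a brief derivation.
lim = 0

Exponentials with base > 1 dominate every fixed polynomial: for any fixed c, n^c / 2^n → 0 as n → ∞ (e.g. by the ratio test, or by writing 2^n = e^(n ln 2) and noting e^(n ln 2) / n^c → ∞). Hence n^22 · 2^(−n) = n^22 / 2^n → 0.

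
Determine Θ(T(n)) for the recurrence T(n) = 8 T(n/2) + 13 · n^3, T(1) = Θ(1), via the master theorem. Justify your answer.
T(n) = Θ(n^3 log n)

log_2 8 = 3, and f(n) = 13 · n^3 = Θ(n^(log_2 8)). This is Case 2 of the master theorem: T(n) = Θ(f(n) · log n) = Θ(n^3 log n).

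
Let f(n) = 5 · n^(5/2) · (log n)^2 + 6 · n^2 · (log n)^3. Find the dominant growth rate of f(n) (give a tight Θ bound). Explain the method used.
f(n) ∈ Θ(n^(5/2) · (log n)^2)

Compare the terms by growth order. For large n, n^a · (log n)^b dominates n^a' · (log n)^b' iff a > a', or (a = a' and b > b'). Ranking the 2 terms shows the dominant one is 5 · n^(5/2) · (log n)^2. Hence f(n) ∈ Θ(n^(5/2) · (log n)^2).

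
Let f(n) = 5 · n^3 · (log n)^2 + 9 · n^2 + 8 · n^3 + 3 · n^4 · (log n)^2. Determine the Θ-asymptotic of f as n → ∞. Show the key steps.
f(n) ∈ Θ(n^4 · (log n)^2)

Compare the terms by growth order. For large n, n^a · (log n)^b dominates n^a' · (log n)^b' iff a > a', or (a = a' and b > b'). Ranking the 4 terms shows the dominant one is 3 · n^4 · (log n)^2. Hence f(n) ∈ Θ(n^4 · (log n)^2).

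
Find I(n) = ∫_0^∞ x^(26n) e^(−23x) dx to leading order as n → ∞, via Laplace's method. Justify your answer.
I(n) ~ (sqrt(2π·26n) / 23) · (26n/(23e))^(26n)

Write the integrand as exp(26n ln x − 23x) and set f(x) = 26n ln x − 23x. Then f'(x) = 26n/x − 23 = 0 at x* = 26n/23, and f''(x*) = −26n/x*^2 = −23^2/(26n). Laplace's method (interior maximum) gives
  I(n) ~ e^(f(x*)) · sqrt(2π / |f''(x*)|)
        = exp(26n ln(26n/23) − 26n) · sqrt(2π · 26n / 23^2)
        = (26n/23)^(26n) e^(−26n) · sqrt(2π·26n) / 23
        = (sqrt(2π·26n) / 23) · (26n/(23e))^(26n).
This matches Γ(26n+1)/23^(26n+1) with Stirling applied to Γ.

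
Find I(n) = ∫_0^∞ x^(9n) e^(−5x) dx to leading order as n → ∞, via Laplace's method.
I(n) ~ (sqrt(2π·9n) / 5) · (9n/(5e))^(9n)

Write the integrand as exp(9n ln x − 5x) and set f(x) = 9n ln x − 5x. Then f'(x) = 9n/x − 5 = 0 at x* = 9n/5, and f''(x*) = −9n/x*^2 = −5^2/(9n). Laplace's method (interior maximum) gives
  I(n) ~ e^(f(x*)) · sqrt(2π / |f''(x*)|)
        = exp(9n ln(9n/5) − 9n) · sqrt(2π · 9n / 5^2)
        = (9n/5)^(9n) e^(−9n) · sqrt(2π·9n) / 5
        = (sqrt(2π·9n) / 5) · (9n/(5e))^(9n).
This matches Γ(9n+1)/5^(9n+1) with Stirling applied to Γ.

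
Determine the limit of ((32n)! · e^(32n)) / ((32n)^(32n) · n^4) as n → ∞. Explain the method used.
lim = 0

Stirling: (32n)! ~ sqrt(2π·32n) · (32n/e)^(32n). Hence
  (32n)! · e^(32n) / (32n)^(32n) ~ sqrt(2π·32n).
Dividing by n^4: sqrt(2π·32n) / n^4 = sqrt(2π·32) · n^((1−8)/2), so the expression behaves like sqrt(2π·32) · n^((1−8)/2) → 0.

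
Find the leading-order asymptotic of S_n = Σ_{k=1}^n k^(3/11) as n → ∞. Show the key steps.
S_n ~ (11/14) · n^(14/11)

Integral comparison: Σ_{k=1}^n k^(3/11) = ∫_0^n x^(3/11) dx + O(n^(3/11)). The integral is n^(1 + 3/11) / (1 + 3/11) = n^((3+11)/11) / ((3+11)/11) = (11/14) · n^(14/11).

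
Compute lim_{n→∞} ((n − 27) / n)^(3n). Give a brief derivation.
lim = e^(−81)

Rewrite as (1 − 27/n)^(3n). By the standard limit (1 + x/n)^n → e^x, we have (1 − 27/n)^n → e^(−27), and raising to the 3rd power gives e^(−81).
More precisely, ln[(1 − 27/n)^(3n)] = 3n · ln(1 − 27/n) = 3n · (-27/n + O(1/n^2)) = -81 + O(1/n) → -81.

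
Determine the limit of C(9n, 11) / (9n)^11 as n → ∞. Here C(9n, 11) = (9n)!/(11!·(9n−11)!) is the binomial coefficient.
lim = 1/11! = 1/39916800

With N = 9n → ∞: C(N, 11) / N^11 = [N(N−1)…(N−10)] / (11! · N^11) = (1/11!) · 1 · (1 − 1/(9n)) · … · (1 − 10/(9n)). Each factor → 1 as N → ∞, so the limit is 1/11! = 1/39916800.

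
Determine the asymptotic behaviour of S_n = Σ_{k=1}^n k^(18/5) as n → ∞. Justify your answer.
S_n ~ (5/23) · n^(23/5)

Integral comparison: Σ_{k=1}^n k^(18/5) = ∫_0^n x^(18/5) dx + O(n^(18/5)). The integral is n^(1 + 18/5) / (1 + 18/5) = n^((18+5)/5) / ((18+5)/5) = (5/23) · n^(23/5).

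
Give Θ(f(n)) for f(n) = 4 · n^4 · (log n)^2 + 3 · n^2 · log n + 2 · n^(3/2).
f(n) ∈ Θ(n^4 · (log n)^2)

Compare the terms by growth order. For large n, n^a · (log n)^b dominates n^a' · (log n)^b' iff a > a', or (a = a' and b > b'). Ranking the 3 terms shows the dominant one is 4 · n^4 · (log n)^2. Hence f(n) ∈ Θ(n^4 · (log n)^2).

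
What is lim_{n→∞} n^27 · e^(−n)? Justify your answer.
lim = 0

Exponentials with base > 1 dominate every fixed polynomial: for any fixed c, n^c / e^n → 0 as n → ∞ (e.g. by the ratio test, or since e^n grows faster than any power of n). Hence n^27 · e^(−n) = n^27 / e^n → 0.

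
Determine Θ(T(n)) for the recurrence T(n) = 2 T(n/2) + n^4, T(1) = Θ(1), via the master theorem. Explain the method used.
T(n) = Θ(n^4)

log_2 2 ≈ 1.000. f(n) = n^4 dominates n^(log_2 2) since 4 > 1.000, and the regularity condition a·f(n/b) = 2·(n/2)^4 = (2/16)·n^4 ≤ c·f(n) holds with c = 2/16 ≈ 0.125 < 1. So this is Case 3: T(n) = Θ(f(n)) = Θ(n^4).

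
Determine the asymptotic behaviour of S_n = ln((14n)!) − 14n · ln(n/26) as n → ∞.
S_n ~ 14n · (ln 364 − 1) + O(ln n)

Stirling: ln((14n)!) = 14n ln(14n) − 14n + O(ln n).
  S_n = 14n ln(14n) − 14n − 14n ln(n/26) + O(ln n)
      = 14n ln(14n) − 14n ln n + 14n ln 26 − 14n + O(ln n)
      = 14n ln 14 + 14n ln 26 − 14n + O(ln n)
      = 14n (ln 364 − 1) + O(ln n).
Numerically ln(364) − 1 ≈ 4.8972.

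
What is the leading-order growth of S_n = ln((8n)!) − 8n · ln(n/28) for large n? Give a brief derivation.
S_n ~ 8n · (ln 224 − 1) + O(ln n)

Stirling: ln((8n)!) = 8n ln(8n) − 8n + O(ln n).
  S_n = 8n ln(8n) − 8n − 8n ln(n/28) + O(ln n)
      = 8n ln(8n) − 8n ln n + 8n ln 28 − 8n + O(ln n)
      = 8n ln 8 + 8n ln 28 − 8n + O(ln n)
      = 8n (ln 224 − 1) + O(ln n).
Numerically ln(224) − 1 ≈ 4.4116.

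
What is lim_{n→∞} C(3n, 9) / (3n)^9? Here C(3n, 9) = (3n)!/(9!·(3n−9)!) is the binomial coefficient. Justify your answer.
lim = 1/9! = 1/362880

With N = 3n → ∞: C(N, 9) / N^9 = [N(N−1)…(N−8)] / (9! · N^9) = (1/9!) · 1 · (1 − 1/(3n)) · … · (1 − 8/(3n)). Each factor → 1 as N → ∞, so the limit is 1/9! = 1/362880.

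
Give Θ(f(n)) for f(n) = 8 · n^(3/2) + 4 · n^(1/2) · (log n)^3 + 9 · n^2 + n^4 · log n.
f(n) ∈ Θ(n^4 · log n)

Compare the terms by growth order. For large n, n^a · (log n)^b dominates n^a' · (log n)^b' iff a > a', or (a = a' and b > b'). Ranking the 4 terms shows the dominant one is n^4 · log n. Hence f(n) ∈ Θ(n^4 · log n).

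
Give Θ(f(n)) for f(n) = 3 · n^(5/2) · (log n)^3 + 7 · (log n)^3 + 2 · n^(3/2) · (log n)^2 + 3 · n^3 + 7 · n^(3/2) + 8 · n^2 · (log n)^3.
f(n) ∈ Θ(n^3)

Compare the terms by growth order. For large n, n^a · (log n)^b dominates n^a' · (log n)^b' iff a > a', or (a = a' and b > b'). Ranking the 6 terms shows the dominant one is 3 · n^3. Hence f(n) ∈ Θ(n^3).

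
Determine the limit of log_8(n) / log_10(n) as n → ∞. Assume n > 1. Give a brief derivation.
lim = ln(10) / ln(8) = log_8(10)

Change of base: log_8(n) = ln n / ln 8 and log_10(n) = ln n / ln 10. The ratio is (ln n / ln 8) · (ln 10 / ln n) = ln 10 / ln 8, a constant independent of n. So the limit is ln 10 / ln 8 = log_8(10).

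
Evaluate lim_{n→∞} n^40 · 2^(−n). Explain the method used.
lim = 0

Exponentials with base > 1 dominate every fixed polynomial: for any fixed c, n^c / 2^n → 0 as n → ∞ (e.g. by the ratio test, or by writing 2^n = e^(n ln 2) and noting e^(n ln 2) / n^c → ∞). Hence n^40 · 2^(−n) = n^40 / 2^n → 0.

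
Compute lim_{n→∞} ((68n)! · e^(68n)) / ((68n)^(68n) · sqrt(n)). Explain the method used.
lim = sqrt(2π·68)

Stirling: (68n)! ~ sqrt(2π·68n) · (68n/e)^(68n). Hence
  (68n)! · e^(68n) / (68n)^(68n) ~ sqrt(2π·68n).
Dividing by sqrt(n): sqrt(2π·68n) / sqrt(n) = sqrt(2π·68) · n^((1−1)/2), so the limit is sqrt(2π·68).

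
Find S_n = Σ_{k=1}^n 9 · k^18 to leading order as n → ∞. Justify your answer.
S_n ~ 9 · n^19 / 19

By integral comparison (Euler-Maclaurin), Σ_{k=1}^n 9 · k^18 = 9 · ∫_0^n x^18 dx + O(n^18) = 9 · n^19/19 + O(n^18). (Equivalently, Faulhaber's formula gives the same leading term.)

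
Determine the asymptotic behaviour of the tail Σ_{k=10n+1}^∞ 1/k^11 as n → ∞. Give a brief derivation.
Σ_{k>10n} 1/k^11 ~ 1/(10 · (10n)^10)

Compare to the integral: ∫_{10n}^∞ x^(−11) dx = [−x^(−10)/10]_{10n}^∞ = 1/((11−1)·(10n)^10). Euler-Maclaurin then gives
  Σ_{k>10n} 1/k^11 = ∫_{10n}^∞ dx/x^11 − 1/(2·(10n)^11) + O(1/(10n)^12).
(Equivalently this is ζ(11) − Σ_{k≤10n} 1/k^11.)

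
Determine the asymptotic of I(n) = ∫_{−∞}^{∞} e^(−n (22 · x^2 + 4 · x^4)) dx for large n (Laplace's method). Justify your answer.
I(n) ~ sqrt(π/(22n))

φ(x) = 22 · x^2 + 4 · x^4 has its unique global minimum at x* = 0 (since φ'(x) = 44x + 16x^3 = 0 only at x = 0 for real x with both coefficients positive, and φ → ∞ as |x| → ∞). At x* = 0, φ(0) = 0 and φ''(0) = 44. Laplace's method then gives
  I(n) ~ sqrt(2π / (n · φ''(0))) · e^(−n φ(0)) = sqrt(2π / (44n)) = sqrt(π/(22n)).
The 4 · x^4 term contributes only at subleading order (an O(1/n) relative correction).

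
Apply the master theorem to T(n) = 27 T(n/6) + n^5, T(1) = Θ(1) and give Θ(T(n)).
T(n) = Θ(n^5)

log_6 27 ≈ 1.839. f(n) = n^5 dominates n^(log_6 27) since 5 > 1.839, and the regularity condition a·f(n/b) = 27·(n/6)^5 = (27/7776)·n^5 ≤ c·f(n) holds with c = 27/7776 ≈ 0.00347 < 1. So this is Case 3: T(n) = Θ(f(n)) = Θ(n^5).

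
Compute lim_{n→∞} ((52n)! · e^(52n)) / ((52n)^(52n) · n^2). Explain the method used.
lim = 0

Stirling: (52n)! ~ sqrt(2π·52n) · (52n/e)^(52n). Hence
  (52n)! · e^(52n) / (52n)^(52n) ~ sqrt(2π·52n).
Dividing by n^2: sqrt(2π·52n) / n^2 = sqrt(2π·52) · n^((1−4)/2), so the expression behaves like sqrt(2π·52) · n^((1−4)/2) → 0.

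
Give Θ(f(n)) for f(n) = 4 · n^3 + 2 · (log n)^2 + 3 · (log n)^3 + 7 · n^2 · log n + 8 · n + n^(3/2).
f(n) ∈ Θ(n^3)

Compare the terms by growth order. For large n, n^a · (log n)^b dominates n^a' · (log n)^b' iff a > a', or (a = a' and b > b'). Ranking the 6 terms shows the dominant one is 4 · n^3. Hence f(n) ∈ Θ(n^3).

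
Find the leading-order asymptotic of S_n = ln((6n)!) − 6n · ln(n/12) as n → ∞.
S_n ~ 6n · (ln 72 − 1) + O(ln n)

Stirling: ln((6n)!) = 6n ln(6n) − 6n + O(ln n).
  S_n = 6n ln(6n) − 6n − 6n ln(n/12) + O(ln n)
      = 6n ln(6n) − 6n ln n + 6n ln 12 − 6n + O(ln n)
      = 6n ln 6 + 6n ln 12 − 6n + O(ln n)
      = 6n (ln 72 − 1) + O(ln n).
Numerically ln(72) − 1 ≈ 3.2767.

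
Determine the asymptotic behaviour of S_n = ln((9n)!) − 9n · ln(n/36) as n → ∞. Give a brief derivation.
S_n ~ 9n · (ln 324 − 1) + O(ln n)

Stirling: ln((9n)!) = 9n ln(9n) − 9n + O(ln n).
  S_n = 9n ln(9n) − 9n − 9n ln(n/36) + O(ln n)
      = 9n ln(9n) − 9n ln n + 9n ln 36 − 9n + O(ln n)
      = 9n ln 9 + 9n ln 36 − 9n + O(ln n)
      = 9n (ln 324 − 1) + O(ln n).
Numerically ln(324) − 1 ≈ 4.7807.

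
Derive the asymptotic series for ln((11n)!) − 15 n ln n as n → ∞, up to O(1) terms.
ln((11n)!) − 15 n ln n = −4 n ln n + 11(ln 11 − 1) n + (1/2) ln(2π·11n) + O(1/n)

Stirling: ln((11n)!) = 11n ln(11n) − 11n + (1/2) ln(2π·11n) + O(1/n).
Expand 11n ln(11n) = 11n (ln n + ln 11) = 11n ln n + 11n ln 11.
Subtract 15n ln n: leading term is (11 − 15) n ln n = −4 n ln n. The next term is 11n ln 11 − 11n = 11(ln 11 − 1) n. Then the (1/2) ln(2π·11n) correction.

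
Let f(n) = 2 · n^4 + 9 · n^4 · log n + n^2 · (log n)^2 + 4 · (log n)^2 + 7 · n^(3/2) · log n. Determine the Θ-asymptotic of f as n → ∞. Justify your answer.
f(n) ∈ Θ(n^4 · log n)

Compare the terms by growth order. For large n, n^a · (log n)^b dominates n^a' · (log n)^b' iff a > a', or (a = a' and b > b'). Ranking the 5 terms shows the dominant one is 9 · n^4 · log n. Hence f(n) ∈ Θ(n^4 · log n).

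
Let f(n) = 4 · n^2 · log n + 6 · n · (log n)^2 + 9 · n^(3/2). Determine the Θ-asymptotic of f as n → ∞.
f(n) ∈ Θ(n^2 · log n)

Compare the terms by growth order. For large n, n^a · (log n)^b dominates n^a' · (log n)^b' iff a > a', or (a = a' and b > b'). Ranking the 3 terms shows the dominant one is 4 · n^2 · log n. Hence f(n) ∈ Θ(n^2 · log n).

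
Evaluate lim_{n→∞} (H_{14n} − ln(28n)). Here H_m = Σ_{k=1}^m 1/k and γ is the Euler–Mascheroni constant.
lim = −ln 2 + γ

By Euler-Maclaurin, H_m = ln m + γ + O(1/m). So
  H_{14n} − ln(28n) = ln(14n) + γ − ln(28n) + O(1/n)
                       = ln(14/28) + γ + O(1/n).
Hence the limit is ln(14/28) + γ (= −ln 2).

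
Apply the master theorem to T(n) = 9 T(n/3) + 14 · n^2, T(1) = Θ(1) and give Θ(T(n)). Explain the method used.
T(n) = Θ(n^2 log n)

log_3 9 = 2, and f(n) = 14 · n^2 = Θ(n^(log_3 9)). This is Case 2 of the master theorem: T(n) = Θ(f(n) · log n) = Θ(n^2 log n).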